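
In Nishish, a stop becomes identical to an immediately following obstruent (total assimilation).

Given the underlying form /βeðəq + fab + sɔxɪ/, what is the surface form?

/q/ is the segment targeted by the rule; it sits immediately before /f/, so it assimilates completely and surfaces as [f].
The same rule applies at the second boundary: /b/ → [s] next to /s/.

[βeðəffassɔxɪ]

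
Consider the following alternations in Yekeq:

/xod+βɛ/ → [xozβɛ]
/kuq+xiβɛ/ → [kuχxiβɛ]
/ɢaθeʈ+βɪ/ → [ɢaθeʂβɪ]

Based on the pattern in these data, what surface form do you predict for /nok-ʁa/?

[noxʁa]

The data show regressive manner assimilation: /d/ → [z] before /β/; /q/ → [χ] before /x/; /ʈ/ → [ʂ] before /β/. In each pair only manner changes, matching the following consonant, while place and voice stay constant.
The rule targets /k/ (voiceless velar stop), which sits before the trigger /ʁ/ (fricative).
A voiceless velar fricative is [x], so the surface segment is [x].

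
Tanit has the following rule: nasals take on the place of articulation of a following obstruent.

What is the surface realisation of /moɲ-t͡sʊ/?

[mont͡sʊ]

The rule targets /ɲ/ (voiced palatal nasal), which sits before the trigger /t͡s/ (alveolar).
A voiced alveolar nasal is [n], so the surface segment is [n].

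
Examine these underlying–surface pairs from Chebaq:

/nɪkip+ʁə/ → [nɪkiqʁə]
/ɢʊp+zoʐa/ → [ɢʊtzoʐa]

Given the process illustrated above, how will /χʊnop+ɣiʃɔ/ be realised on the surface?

[χʊnokɣiʃɔ]

The data show regressive place assimilation: /p/ → [q] before /ʁ/; /p/ → [t] before /z/. In each pair only place changes, matching the following consonant, while manner and voice stay constant.
The rule targets /p/ (voiceless bilabial stop), which sits before the trigger /ɣ/ (velar).
A voiceless velar stop is [k], so the surface segment is [k].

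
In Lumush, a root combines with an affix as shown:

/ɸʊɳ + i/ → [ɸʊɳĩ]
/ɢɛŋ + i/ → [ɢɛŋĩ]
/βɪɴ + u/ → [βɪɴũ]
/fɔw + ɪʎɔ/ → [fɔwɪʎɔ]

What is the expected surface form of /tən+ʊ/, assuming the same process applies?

The data show progressive nasality assimilation (vowel nasalisation): /i/ → [ĩ] after /ɳ/; /i/ → [ĩ] after /ŋ/; /u/ → [ũ] after /ɴ/ — a vowel is nasalised by an immediately preceding nasal consonant.
No change occurs in [fɔwɪʎɔ] because the vowel at the boundary is adjacent to an oral consonant, not a nasal (/ɪ/ next to /w/).
/ʊ/ sits next to the nasal /n/ and is therefore nasalised to [ʊ̃].

[tənʊ̃]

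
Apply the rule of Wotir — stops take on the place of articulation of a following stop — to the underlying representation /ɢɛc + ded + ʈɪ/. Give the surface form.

[ɢɛtdeɖʈɪ]

The rule targets /c/ (voiceless palatal stop), which sits before the trigger /d/ (alveolar).
A voiceless alveolar stop is [t], so the surface segment is [t].
The same rule applies at the second boundary: /d/ → [ɖ] next to /ʈ/.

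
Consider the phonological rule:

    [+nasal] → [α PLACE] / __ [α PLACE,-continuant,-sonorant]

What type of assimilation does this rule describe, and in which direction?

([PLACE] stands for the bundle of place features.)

regressive place assimilation

The shared variable α links the value of the place features (abbreviated [PLACE]) on the target to the same value on the neighbouring segment, so place is the feature that assimilates.
The conditioning segment sits to the right of the focus bar, meaning the trigger follows the segment that changes — regressive assimilation.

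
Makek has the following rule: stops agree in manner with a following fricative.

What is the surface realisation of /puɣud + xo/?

The rule targets /d/ (voiced alveolar stop), which sits before the trigger /x/ (fricative).
A voiced alveolar fricative is [z], so the surface segment is [z].

[puɣuzxo]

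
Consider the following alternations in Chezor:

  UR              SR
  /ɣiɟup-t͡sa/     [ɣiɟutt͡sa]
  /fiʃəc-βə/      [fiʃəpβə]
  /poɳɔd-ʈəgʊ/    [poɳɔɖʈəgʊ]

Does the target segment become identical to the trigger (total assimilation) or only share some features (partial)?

partial assimilation

Comparing underlying and surface forms, /p/ → [t] is the alternation; the neighbouring /t͡s/ is constant.
/p/ is bilabial while /t͡s/ is alveolar; the output [t] is alveolar, matching the trigger — so the feature that spreads is place.
Manner and voice are unchanged, so the assimilation is partial, not total.
The same holds elsewhere in the data: /c/ → [p] before /β/ (palatal → bilabial, matching bilabial); /d/ → [ɖ] before /ʈ/ (alveolar → retroflex, matching retroflex) — only place changes, and always toward the following segment.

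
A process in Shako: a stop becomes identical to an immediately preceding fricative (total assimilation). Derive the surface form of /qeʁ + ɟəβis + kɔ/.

[qeʁʁəβissɔ]

/ɟ/ is the segment targeted by the rule; it sits immediately after /ʁ/, so it assimilates completely and surfaces as [ʁ].
At the second juncture, /k/ likewise becomes [s] adjacent to /s/.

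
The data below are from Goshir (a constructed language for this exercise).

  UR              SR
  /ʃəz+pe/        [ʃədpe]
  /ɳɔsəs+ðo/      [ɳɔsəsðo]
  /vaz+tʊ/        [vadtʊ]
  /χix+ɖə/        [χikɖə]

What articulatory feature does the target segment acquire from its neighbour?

manner

Underlying /z/ is realised as [d] next to /p/; /p/ itself does not change.
The change fricative → stop matches the manner of the following /p/, identifying this as manner assimilation.
The other alternating forms pattern the same way: /z/ → [d] before /t/ (fricative → stop, matching a stop); /x/ → [k] before /ɖ/ (fricative → stop, matching a stop) — only manner changes, and always toward the following segment.
No alternation appears in [ɳɔsəsðo]: there the adjacent consonants already agree in manner (/s/ and /ð/ are both fricatives), so this form is consistent with the same rule.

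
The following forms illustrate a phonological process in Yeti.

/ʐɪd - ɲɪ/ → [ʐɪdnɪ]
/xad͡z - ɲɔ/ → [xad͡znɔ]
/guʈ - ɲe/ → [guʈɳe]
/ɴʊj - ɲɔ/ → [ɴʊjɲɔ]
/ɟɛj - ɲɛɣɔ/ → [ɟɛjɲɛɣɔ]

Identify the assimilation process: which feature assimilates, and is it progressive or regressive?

Underlying /ɲ/ is realised as [n] next to /d/; /d/ itself does not change.
The change palatal → alveolar matches the place of the preceding /d/, identifying this as place assimilation.
Manner and voice are unchanged, so the assimilation is partial, not total.
The other alternating forms pattern the same way: /ɲ/ → [n] after /d͡z/ (palatal → alveolar, matching alveolar); /ɲ/ → [ɳ] after /ʈ/ (palatal → retroflex, matching retroflex) — only place changes, and always toward the preceding segment.
Nothing changes in [ɴʊjɲɔ], [ɟɛjɲɛɣɔ]: there the adjacent consonants already agree in place (/ɲ/ and /j/ are both palatal; /ɲ/ and /j/ are both palatal), so these forms are consistent with the same rule.
The trigger is the preceding segment, so the direction is progressive (perseverative).

progressive place assimilation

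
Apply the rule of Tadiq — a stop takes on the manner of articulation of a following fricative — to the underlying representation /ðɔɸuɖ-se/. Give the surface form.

[ðɔɸuʐse]

The rule targets /ɖ/ (voiced retroflex stop), which sits before the trigger /s/ (fricative).
The voiced retroflex fricative is [ʐ], so /ɖ/ → [ʐ].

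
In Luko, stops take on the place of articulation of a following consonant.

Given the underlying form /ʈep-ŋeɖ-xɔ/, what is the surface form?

[ʈekŋegxɔ]

/p/ is a voiceless bilabial stop. The following trigger /ŋ/ is velar, so /p/ must become velar as well.
Changing only its place to velar gives [k] — the voiceless velar stop.
The same rule applies at the second boundary: /ɖ/ → [g] next to /x/.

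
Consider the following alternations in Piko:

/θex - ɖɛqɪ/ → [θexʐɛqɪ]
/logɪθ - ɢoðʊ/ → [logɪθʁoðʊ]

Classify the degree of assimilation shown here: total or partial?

Comparing underlying and surface forms, /ɖ/ → [ʐ] is the alternation; the neighbouring /x/ is constant.
/ɖ/ is a stop while /x/ is a fricative; the output [ʐ] is a fricative, matching the trigger — so the feature that spreads is manner.
Place and voice are unchanged, so the assimilation is partial, not total.
The other alternating form patterns the same way: /ɢ/ → [ʁ] after /θ/ (stop → fricative, matching a fricative) — only manner changes, and always toward the preceding segment.

partial assimilation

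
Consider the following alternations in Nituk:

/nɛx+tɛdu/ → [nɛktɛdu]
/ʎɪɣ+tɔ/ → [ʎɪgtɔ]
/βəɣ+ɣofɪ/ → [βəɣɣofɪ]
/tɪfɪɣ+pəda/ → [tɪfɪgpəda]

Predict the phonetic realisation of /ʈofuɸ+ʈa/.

[ʈofupʈa]

The data show regressive manner assimilation: /x/ → [k] before /t/; /ɣ/ → [g] before /t/; /ɣ/ → [g] before /p/. In each pair only manner changes, matching the following consonant, while place and voice stay constant.
No alternation appears in [βəɣɣofɪ]: there the adjacent consonants already agree in manner (/ɣ/ and /ɣ/ are both fricatives), so this form is consistent with the same rule.
The rule targets /ɸ/ (voiceless bilabial fricative), which sits before the trigger /ʈ/ (stop).
Changing only its manner to stop gives [p] — the voiceless bilabial stop.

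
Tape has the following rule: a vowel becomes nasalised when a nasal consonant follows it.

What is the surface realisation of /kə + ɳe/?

The vowel /ə/ is adjacent to the following nasal /ɳ/, so it acquires [+nasal] and surfaces as [ə̃].

[kə̃ɳe]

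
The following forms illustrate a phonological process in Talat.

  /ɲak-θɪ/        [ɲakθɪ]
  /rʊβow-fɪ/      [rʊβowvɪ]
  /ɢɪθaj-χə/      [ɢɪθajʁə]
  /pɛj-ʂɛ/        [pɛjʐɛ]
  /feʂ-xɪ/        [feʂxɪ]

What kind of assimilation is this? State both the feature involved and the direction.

Comparing underlying and surface forms, /f/ → [v] is the alternation; the neighbouring /w/ is constant.
The change voiceless → voiced matches the voicing of the preceding /w/, identifying this as voicing assimilation.
Place and manner are unchanged, so the assimilation is partial, not total.
The same holds elsewhere in the data: /χ/ → [ʁ] after /j/ (voiceless → voiced, matching voiced); /ʂ/ → [ʐ] after /j/ (voiceless → voiced, matching voiced) — only voicing changes, and always toward the preceding segment.
No alternation appears in [ɲakθɪ], [feʂxɪ]: there the adjacent consonants already agree in voicing (/θ/ and /k/ are both voiceless; /x/ and /ʂ/ are both voiceless), so these forms are consistent with the same rule.
Since the segment that changes follows the conditioning segment, the assimilation is progressive.

progressive voicing assimilation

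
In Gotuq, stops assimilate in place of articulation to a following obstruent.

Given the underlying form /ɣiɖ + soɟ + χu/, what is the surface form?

/ɖ/ is a voiced retroflex stop. The following trigger /s/ is alveolar, so /ɖ/ must become alveolar as well.
A voiced alveolar stop is [d], so the surface segment is [d].
At the second juncture, /ɟ/ likewise becomes [ɢ] adjacent to /χ/.

[ɣidsoɢχu]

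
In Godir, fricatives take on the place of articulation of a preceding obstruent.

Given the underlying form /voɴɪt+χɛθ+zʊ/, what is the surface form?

[voɴɪtsɛθðʊ]

The rule targets /χ/ (voiceless uvular fricative), which sits after the trigger /t/ (alveolar).
Changing only its place to alveolar gives [s] — the voiceless alveolar fricative.
The same rule applies at the second boundary: /z/ → [ð] next to /θ/.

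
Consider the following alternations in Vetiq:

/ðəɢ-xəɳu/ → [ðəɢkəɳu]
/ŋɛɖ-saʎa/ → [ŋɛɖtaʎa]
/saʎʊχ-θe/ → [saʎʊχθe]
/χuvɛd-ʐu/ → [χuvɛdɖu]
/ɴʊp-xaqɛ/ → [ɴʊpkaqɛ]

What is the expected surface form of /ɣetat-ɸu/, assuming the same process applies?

[ɣetatpu]

The data show progressive manner assimilation: /x/ → [k] after /ɢ/; /s/ → [t] after /ɖ/; /ʐ/ → [ɖ] after /d/; /x/ → [k] after /p/. In each pair only manner changes, matching the preceding consonant, while place and voice stay constant.
No alternation appears in [saʎʊχθe]: there the adjacent consonants already agree in manner (/θ/ and /χ/ are both fricatives), so this form is consistent with the same rule.
/ɸ/ is a voiceless bilabial fricative. The preceding trigger /t/ is a stop, so /ɸ/ must become a stop as well.
A voiceless bilabial stop is [p], so the surface segment is [p].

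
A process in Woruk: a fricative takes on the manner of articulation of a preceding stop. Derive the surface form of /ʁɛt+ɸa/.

The rule targets /ɸ/ (voiceless bilabial fricative), which sits after the trigger /t/ (stop).
The voiceless bilabial stop is [p], so /ɸ/ → [p].

[ʁɛtpa]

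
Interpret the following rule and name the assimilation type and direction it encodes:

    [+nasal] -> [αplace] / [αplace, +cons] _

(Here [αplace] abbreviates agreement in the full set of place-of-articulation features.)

progressive place assimilation

The rule copies the place features (abbreviated [place]) from the environment onto the target, so the assimilating feature is place.
The conditioning segment sits to the left of the focus bar, meaning the trigger precedes the segment that changes — progressive assimilation.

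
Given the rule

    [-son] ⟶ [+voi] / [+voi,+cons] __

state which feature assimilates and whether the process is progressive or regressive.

The target ([-son], obstruents) acquires [+voi] next to a voiced consonant ([+voi,+cons]) — it takes on the voicing of its neighbour, so the feature that spreads is voicing.
Since the environment is written before the underscore, the trigger precedes the target; the direction is progressive.

progressive voicing assimilation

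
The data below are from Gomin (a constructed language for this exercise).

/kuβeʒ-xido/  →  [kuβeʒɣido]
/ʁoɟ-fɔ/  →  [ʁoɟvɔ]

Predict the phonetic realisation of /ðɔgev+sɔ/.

The data show progressive voicing assimilation: /x/ → [ɣ] after /ʒ/; /f/ → [v] after /ɟ/. In each pair only voicing changes, matching the preceding consonant, while place and manner stay constant.
The rule targets /s/ (voiceless alveolar fricative), which sits after the trigger /v/ (voiced).
The voiced alveolar fricative is [z], so /s/ → [z].

[ðɔgevzɔ]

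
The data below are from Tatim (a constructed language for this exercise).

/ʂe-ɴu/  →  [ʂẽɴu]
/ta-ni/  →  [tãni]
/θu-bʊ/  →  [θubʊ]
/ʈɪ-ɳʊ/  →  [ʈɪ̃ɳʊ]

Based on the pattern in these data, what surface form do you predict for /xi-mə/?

[xĩmə]

The data show regressive nasality assimilation (vowel nasalisation): /e/ → [ẽ] before /ɴ/; /a/ → [ã] before /n/; /ɪ/ → [ɪ̃] before /ɳ/ — a vowel is nasalised by an immediately following nasal consonant.
No change occurs in [θubʊ] because the vowel at the boundary is adjacent to an oral consonant, not a nasal (/u/ next to /b/).
The vowel /i/ is adjacent to the following nasal /m/, so it acquires [+nasal] and surfaces as [ĩ].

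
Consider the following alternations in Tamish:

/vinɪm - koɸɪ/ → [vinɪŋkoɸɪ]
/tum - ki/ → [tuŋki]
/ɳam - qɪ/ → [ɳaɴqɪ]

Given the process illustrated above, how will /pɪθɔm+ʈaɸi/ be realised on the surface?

The data show regressive place assimilation: /m/ → [ŋ] before /k/; /m/ → [ɴ] before /q/. In each pair only place changes, matching the following consonant, while manner and voice stay constant.
/m/ is a voiced bilabial nasal. The following trigger /ʈ/ is retroflex, so /m/ must become retroflex as well.
The voiced retroflex nasal is [ɳ], so /m/ → [ɳ].

[pɪθɔɳʈaɸi]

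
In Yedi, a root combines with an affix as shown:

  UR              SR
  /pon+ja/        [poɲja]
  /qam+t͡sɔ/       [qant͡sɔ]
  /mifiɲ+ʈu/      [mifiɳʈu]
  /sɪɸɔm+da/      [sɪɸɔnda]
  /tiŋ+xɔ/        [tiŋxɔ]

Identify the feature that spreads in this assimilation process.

place

Comparing underlying and surface forms, /n/ → [ɲ] is the alternation; the neighbouring /j/ is constant.
/n/ is alveolar while /j/ is palatal; the output [ɲ] is palatal, matching the trigger — so the feature that spreads is place.
The same holds elsewhere in the data: /m/ → [n] before /t͡s/ (bilabial → alveolar, matching alveolar); /ɲ/ → [ɳ] before /ʈ/ (palatal → retroflex, matching retroflex); /m/ → [n] before /d/ (bilabial → alveolar, matching alveolar) — only place changes, and always toward the following segment.
No alternation appears in [tiŋxɔ]: there the adjacent consonants already agree in place (/ŋ/ and /x/ are both velar), so this form is consistent with the same rule.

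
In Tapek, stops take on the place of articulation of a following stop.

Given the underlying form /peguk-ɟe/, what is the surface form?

[pegucɟe]

The rule targets /k/ (voiceless velar stop), which sits before the trigger /ɟ/ (palatal).
A voiceless palatal stop is [c], so the surface segment is [c].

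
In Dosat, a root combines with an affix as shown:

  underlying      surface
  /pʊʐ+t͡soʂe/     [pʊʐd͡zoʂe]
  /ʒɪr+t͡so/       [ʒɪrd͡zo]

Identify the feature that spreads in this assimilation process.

voicing

The segment that alternates is /t͡s/, which surfaces as [d͡z] when adjacent to /ʐ/.
The change voiceless → voiced matches the voicing of the preceding /ʐ/, identifying this as voicing assimilation.
Checking the remaining alternation: /t͡s/ → [d͡z] after /r/ (voiceless → voiced, matching voiced) — only voicing changes, and always toward the preceding segment.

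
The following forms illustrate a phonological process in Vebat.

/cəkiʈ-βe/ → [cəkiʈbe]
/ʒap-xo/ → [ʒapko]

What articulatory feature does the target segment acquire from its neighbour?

Comparing underlying and surface forms, /β/ → [b] is the alternation; the neighbouring /ʈ/ is constant.
The change fricative → stop matches the manner of the preceding /ʈ/, identifying this as manner assimilation.
Checking the remaining alternation: /x/ → [k] after /p/ (fricative → stop, matching a stop) — only manner changes, and always toward the preceding segment.

manner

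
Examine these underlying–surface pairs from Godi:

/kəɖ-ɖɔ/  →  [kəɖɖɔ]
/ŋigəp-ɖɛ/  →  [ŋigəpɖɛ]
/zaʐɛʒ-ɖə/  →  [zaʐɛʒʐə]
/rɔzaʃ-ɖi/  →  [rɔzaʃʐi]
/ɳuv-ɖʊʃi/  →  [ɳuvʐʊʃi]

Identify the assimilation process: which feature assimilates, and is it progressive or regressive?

progressive manner assimilation

The segment that alternates is /ɖ/, which surfaces as [ʐ] when adjacent to /ʒ/.
/ɖ/ is a stop while /ʒ/ is a fricative; the output [ʐ] is a fricative, matching the trigger — so the feature that spreads is manner.
Place and voice are unchanged, so the assimilation is partial, not total.
Checking the remaining alternations: /ɖ/ → [ʐ] after /ʃ/ (stop → fricative, matching a fricative); /ɖ/ → [ʐ] after /v/ (stop → fricative, matching a fricative) — only manner changes, and always toward the preceding segment.
Nothing changes in [kəɖɖɔ], [ŋigəpɖɛ]: there the adjacent consonants already agree in manner (/ɖ/ and /ɖ/ are both stops; /ɖ/ and /p/ are both stops), so these forms are consistent with the same rule.
Since the segment that changes follows the conditioning segment, the assimilation is progressive.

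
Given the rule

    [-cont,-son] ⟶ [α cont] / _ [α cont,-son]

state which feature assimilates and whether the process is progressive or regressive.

regressive manner assimilation

The rule copies [cont] (continuancy) from the environment onto the target stops; since [±cont] encodes the stop/fricative manner contrast, the assimilating dimension is manner.
Since the environment is written after the underscore, the trigger follows the target; the direction is regressive.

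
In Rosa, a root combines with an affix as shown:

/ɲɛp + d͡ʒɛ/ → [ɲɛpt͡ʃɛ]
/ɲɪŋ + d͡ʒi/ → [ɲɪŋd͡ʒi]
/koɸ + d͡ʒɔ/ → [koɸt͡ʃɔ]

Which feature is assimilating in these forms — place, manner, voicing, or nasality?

voicing

Comparing underlying and surface forms, /d͡ʒ/ → [t͡ʃ] is the alternation; the neighbouring /p/ is constant.
/d͡ʒ/ is voiced while /p/ is voiceless; the output [t͡ʃ] is voiceless, matching the trigger — so the feature that spreads is voicing.
Checking the remaining alternation: /d͡ʒ/ → [t͡ʃ] after /ɸ/ (voiced → voiceless, matching voiceless) — only voicing changes, and always toward the preceding segment.
No alternation appears in [ɲɪŋd͡ʒi]: there the adjacent consonants already agree in voicing (/d͡ʒ/ and /ŋ/ are both voiced), so this form is consistent with the same rule.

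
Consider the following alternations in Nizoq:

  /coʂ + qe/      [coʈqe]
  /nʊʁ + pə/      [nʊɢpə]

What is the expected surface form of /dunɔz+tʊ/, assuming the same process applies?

[dunɔdtʊ]

The data show regressive manner assimilation: /ʂ/ → [ʈ] before /q/; /ʁ/ → [ɢ] before /p/. In each pair only manner changes, matching the following consonant, while place and voice stay constant.
/z/ is a voiced alveolar fricative. The following trigger /t/ is a stop, so /z/ must become a stop as well.
A voiced alveolar stop is [d], so the surface segment is [d].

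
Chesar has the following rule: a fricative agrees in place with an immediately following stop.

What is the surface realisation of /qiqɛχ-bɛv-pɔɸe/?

[qiqɛɸbɛβpɔɸe]

/χ/ is a voiceless uvular fricative. The following trigger /b/ is bilabial, so /χ/ must become bilabial as well.
The voiceless bilabial fricative is [ɸ], so /χ/ → [ɸ].
At the second juncture, /v/ likewise becomes [β] adjacent to /p/.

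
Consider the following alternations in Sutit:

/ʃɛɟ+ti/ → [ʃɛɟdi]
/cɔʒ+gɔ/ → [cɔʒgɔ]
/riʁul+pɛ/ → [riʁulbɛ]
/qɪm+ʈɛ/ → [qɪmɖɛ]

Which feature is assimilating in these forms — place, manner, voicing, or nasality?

Comparing underlying and surface forms, /t/ → [d] is the alternation; the neighbouring /ɟ/ is constant.
The change voiceless → voiced matches the voicing of the preceding /ɟ/, identifying this as voicing assimilation.
Checking the remaining alternations: /p/ → [b] after /l/ (voiceless → voiced, matching voiced); /ʈ/ → [ɖ] after /m/ (voiceless → voiced, matching voiced) — only voicing changes, and always toward the preceding segment.
No alternation appears in [cɔʒgɔ]: there the adjacent consonants already agree in voicing (/g/ and /ʒ/ are both voiced), so this form is consistent with the same rule.

voicing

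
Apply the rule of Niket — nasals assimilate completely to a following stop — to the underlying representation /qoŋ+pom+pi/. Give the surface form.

/ŋ/ is the segment targeted by the rule; it sits immediately before /p/, so it assimilates completely and surfaces as [p].
At the second juncture, /m/ likewise becomes [p] adjacent to /p/.

[qoppoppi]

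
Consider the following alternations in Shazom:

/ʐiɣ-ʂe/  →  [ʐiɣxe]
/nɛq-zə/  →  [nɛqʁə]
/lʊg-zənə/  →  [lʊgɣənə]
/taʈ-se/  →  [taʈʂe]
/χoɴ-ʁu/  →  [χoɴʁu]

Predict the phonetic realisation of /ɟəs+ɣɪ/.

The data show progressive place assimilation: /ʂ/ → [x] after /ɣ/; /z/ → [ʁ] after /q/; /z/ → [ɣ] after /g/; /s/ → [ʂ] after /ʈ/. In each pair only place changes, matching the preceding consonant, while manner and voice stay constant.
Nothing changes in [χoɴʁu]: there the adjacent consonants already agree in place (/ʁ/ and /ɴ/ are both uvular), so this form is consistent with the same rule.
/ɣ/ is a voiced velar fricative. The preceding trigger /s/ is alveolar, so /ɣ/ must become alveolar as well.
A voiced alveolar fricative is [z], so the surface segment is [z].

[ɟəszɪ]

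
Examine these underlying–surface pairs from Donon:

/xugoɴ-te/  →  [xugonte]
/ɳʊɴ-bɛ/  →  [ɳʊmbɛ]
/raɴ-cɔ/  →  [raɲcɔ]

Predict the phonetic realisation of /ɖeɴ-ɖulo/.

[ɖeɳɖulo]

The data show regressive place assimilation: /ɴ/ → [n] before /t/; /ɴ/ → [m] before /b/; /ɴ/ → [ɲ] before /c/. In each pair only place changes, matching the following consonant, while manner and voice stay constant.
/ɴ/ is a voiced uvular nasal. The following trigger /ɖ/ is retroflex, so /ɴ/ must become retroflex as well.
Changing only its place to retroflex gives [ɳ] — the voiced retroflex nasal.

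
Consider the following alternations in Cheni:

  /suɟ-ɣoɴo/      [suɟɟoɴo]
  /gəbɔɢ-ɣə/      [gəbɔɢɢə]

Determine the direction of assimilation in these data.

Underlying /ɣ/ is realised as [ɟ] next to /ɟ/; /ɟ/ itself does not change.
The output [ɟ] is identical to the trigger /ɟ/ — every feature (place, manner, voicing) has been copied — so this is total assimilation.
The remaining alternation confirms this: /ɣ/ → [ɢ] after /ɢ/ — in each case the output is a copy of the preceding consonant.
Since the segment that changes follows the conditioning segment, the assimilation is progressive.

progressive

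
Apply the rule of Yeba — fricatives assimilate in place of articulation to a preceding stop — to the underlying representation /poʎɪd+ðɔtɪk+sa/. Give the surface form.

/ð/ is a voiced dental fricative. The preceding trigger /d/ is alveolar, so /ð/ must become alveolar as well.
Changing only its place to alveolar gives [z] — the voiced alveolar fricative.
At the second juncture, /s/ likewise becomes [x] adjacent to /k/.

[poʎɪdzɔtɪkxa]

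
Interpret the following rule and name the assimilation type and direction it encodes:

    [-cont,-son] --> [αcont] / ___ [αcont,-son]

The shared variable α links the value of [cont] on the target to that of the neighbouring obstruent. [cont] distinguishes stops from fricatives — a manner-of-articulation feature — so this is manner assimilation.
Since the environment is written after the underscore, the trigger follows the target; the direction is regressive.

regressive manner assimilation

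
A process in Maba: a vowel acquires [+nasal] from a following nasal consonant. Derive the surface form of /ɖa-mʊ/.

/a/ sits next to the nasal /m/ and is therefore nasalised to [ã].

[ɖãmʊ]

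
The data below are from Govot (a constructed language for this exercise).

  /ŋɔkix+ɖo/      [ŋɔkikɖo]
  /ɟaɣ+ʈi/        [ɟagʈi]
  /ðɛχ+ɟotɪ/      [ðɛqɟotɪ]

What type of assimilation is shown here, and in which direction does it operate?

The segment that alternates is /x/, which surfaces as [k] when adjacent to /ɖ/.
The change fricative → stop matches the manner of the following /ɖ/, identifying this as manner assimilation.
Place and voice are unchanged, so the assimilation is partial, not total.
The same holds elsewhere in the data: /ɣ/ → [g] before /ʈ/ (fricative → stop, matching a stop); /χ/ → [q] before /ɟ/ (fricative → stop, matching a stop) — only manner changes, and always toward the following segment.
The trigger is the following segment, so the direction is regressive (anticipatory).

regressive manner assimilation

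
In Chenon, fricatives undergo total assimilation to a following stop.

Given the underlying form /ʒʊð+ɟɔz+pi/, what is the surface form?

[ʒʊɟɟɔppi]

/ð/ is the segment targeted by the rule; it sits immediately before /ɟ/, so it assimilates completely and surfaces as [ɟ].
At the second juncture, /z/ likewise becomes [p] adjacent to /p/.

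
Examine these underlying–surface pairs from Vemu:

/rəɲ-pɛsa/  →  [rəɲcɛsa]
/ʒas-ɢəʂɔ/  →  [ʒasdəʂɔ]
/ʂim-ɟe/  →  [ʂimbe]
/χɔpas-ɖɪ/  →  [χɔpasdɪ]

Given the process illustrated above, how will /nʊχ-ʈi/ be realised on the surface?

The data show progressive place assimilation: /p/ → [c] after /ɲ/; /ɢ/ → [d] after /s/; /ɟ/ → [b] after /m/; /ɖ/ → [d] after /s/. In each pair only place changes, matching the preceding consonant, while manner and voice stay constant.
/ʈ/ is a voiceless retroflex stop. The preceding trigger /χ/ is uvular, so /ʈ/ must become uvular as well.
The voiceless uvular stop is [q], so /ʈ/ → [q].

[nʊχqi]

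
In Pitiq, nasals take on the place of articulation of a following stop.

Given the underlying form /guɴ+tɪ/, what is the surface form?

[guntɪ]

/ɴ/ is a voiced uvular nasal. The following trigger /t/ is alveolar, so /ɴ/ must become alveolar as well.
A voiced alveolar nasal is [n], so the surface segment is [n].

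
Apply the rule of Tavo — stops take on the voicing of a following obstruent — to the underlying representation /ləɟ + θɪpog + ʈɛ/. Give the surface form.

[ləcθɪpokʈɛ]

The rule targets /ɟ/ (voiced palatal stop), which sits before the trigger /θ/ (voiceless).
Changing only its voicing to voiceless gives [c] — the voiceless palatal stop.
The same rule applies at the second boundary: /g/ → [k] next to /ʈ/.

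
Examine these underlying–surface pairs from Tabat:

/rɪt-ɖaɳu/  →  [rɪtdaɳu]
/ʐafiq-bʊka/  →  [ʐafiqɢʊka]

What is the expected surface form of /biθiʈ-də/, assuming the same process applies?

The data show progressive place assimilation: /ɖ/ → [d] after /t/; /b/ → [ɢ] after /q/. In each pair only place changes, matching the preceding consonant, while manner and voice stay constant.
/d/ is a voiced alveolar stop. The preceding trigger /ʈ/ is retroflex, so /d/ must become retroflex as well.
The voiced retroflex stop is [ɖ], so /d/ → [ɖ].

[biθiʈɖə]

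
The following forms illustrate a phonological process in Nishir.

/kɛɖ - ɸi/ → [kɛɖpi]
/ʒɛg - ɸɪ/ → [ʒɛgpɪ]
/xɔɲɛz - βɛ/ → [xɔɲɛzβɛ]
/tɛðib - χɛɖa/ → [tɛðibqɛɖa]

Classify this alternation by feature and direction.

progressive manner assimilation

Underlying /ɸ/ is realised as [p] next to /ɖ/; /ɖ/ itself does not change.
/ɸ/ is a fricative while /ɖ/ is a stop; the output [p] is a stop, matching the trigger — so the feature that spreads is manner.
Place and voice are unchanged, so the assimilation is partial, not total.
The same holds elsewhere in the data: /ɸ/ → [p] after /g/ (fricative → stop, matching a stop); /χ/ → [q] after /b/ (fricative → stop, matching a stop) — only manner changes, and always toward the preceding segment.
No alternation appears in [xɔɲɛzβɛ]: there the adjacent consonants already agree in manner (/β/ and /z/ are both fricatives), so this form is consistent with the same rule.
The trigger is the preceding segment, so the direction is progressive (perseverative).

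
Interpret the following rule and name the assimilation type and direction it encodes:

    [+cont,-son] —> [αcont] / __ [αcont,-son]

regressive manner assimilation

The shared variable α links the value of [cont] on the target to that of the neighbouring obstruent. [cont] distinguishes stops from fricatives — a manner-of-articulation feature — so this is manner assimilation.
Since the environment is written after the underscore, the trigger follows the target; the direction is regressive.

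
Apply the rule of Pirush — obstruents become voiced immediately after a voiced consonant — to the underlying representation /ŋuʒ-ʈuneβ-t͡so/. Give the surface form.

[ŋuʒɖuneβd͡zo]

The rule targets /ʈ/ (voiceless retroflex stop), which sits after the trigger /ʒ/ (voiced).
The voiced retroflex stop is [ɖ], so /ʈ/ → [ɖ].
The same rule applies at the second boundary: /t͡s/ → [d͡z] next to /β/.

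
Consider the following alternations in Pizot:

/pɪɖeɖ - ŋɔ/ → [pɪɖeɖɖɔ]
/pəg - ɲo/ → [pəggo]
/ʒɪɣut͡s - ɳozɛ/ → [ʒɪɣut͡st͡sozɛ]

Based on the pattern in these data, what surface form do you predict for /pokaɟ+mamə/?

The data show progressive total assimilation (/ŋ/ → [ɖ] after /ɖ/; /ɲ/ → [g] after /g/; /ɳ/ → [t͡s] after /t͡s/): in every case the target segment becomes identical to its preceding neighbour, copying more than a single feature.
/m/ is the segment targeted by the rule; it sits immediately after /ɟ/, so it assimilates completely and surfaces as [ɟ].

[pokaɟɟamə]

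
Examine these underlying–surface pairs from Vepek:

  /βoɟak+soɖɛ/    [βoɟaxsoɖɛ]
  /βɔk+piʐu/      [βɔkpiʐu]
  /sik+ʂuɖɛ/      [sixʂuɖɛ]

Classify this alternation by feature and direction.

regressive manner assimilation

The segment that alternates is /k/, which surfaces as [x] when adjacent to /s/.
The change stop → fricative matches the manner of the following /s/, identifying this as manner assimilation.
Place and voice are unchanged, so the assimilation is partial, not total.
Checking the remaining alternation: /k/ → [x] before /ʂ/ (stop → fricative, matching a fricative) — only manner changes, and always toward the following segment.
Nothing changes in [βɔkpiʐu]: there the adjacent consonants already agree in manner (/k/ and /p/ are both stops), so this form is consistent with the same rule.
Since the segment that changes precedes the conditioning segment, the assimilation is regressive.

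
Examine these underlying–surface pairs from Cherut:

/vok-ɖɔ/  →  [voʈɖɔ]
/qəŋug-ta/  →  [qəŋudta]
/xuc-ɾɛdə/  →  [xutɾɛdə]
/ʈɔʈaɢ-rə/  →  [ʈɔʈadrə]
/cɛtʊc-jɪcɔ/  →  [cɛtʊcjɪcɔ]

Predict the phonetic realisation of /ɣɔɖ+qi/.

The data show regressive place assimilation: /k/ → [ʈ] before /ɖ/; /g/ → [d] before /t/; /c/ → [t] before /ɾ/; /ɢ/ → [d] before /r/. In each pair only place changes, matching the following consonant, while manner and voice stay constant.
No alternation appears in [cɛtʊcjɪcɔ]: there the adjacent consonants already agree in place (/c/ and /j/ are both palatal), so this form is consistent with the same rule.
/ɖ/ is a voiced retroflex stop. The following trigger /q/ is uvular, so /ɖ/ must become uvular as well.
A voiced uvular stop is [ɢ], so the surface segment is [ɢ].

[ɣɔɢqi]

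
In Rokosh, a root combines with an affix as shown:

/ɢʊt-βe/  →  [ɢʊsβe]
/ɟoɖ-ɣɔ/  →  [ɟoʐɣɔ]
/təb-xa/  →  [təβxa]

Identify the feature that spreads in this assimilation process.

manner

Underlying /t/ is realised as [s] next to /β/; /β/ itself does not change.
/t/ is a stop while /β/ is a fricative; the output [s] is a fricative, matching the trigger — so the feature that spreads is manner.
The same holds elsewhere in the data: /ɖ/ → [ʐ] before /ɣ/ (stop → fricative, matching a fricative); /b/ → [β] before /x/ (stop → fricative, matching a fricative) — only manner changes, and always toward the following segment.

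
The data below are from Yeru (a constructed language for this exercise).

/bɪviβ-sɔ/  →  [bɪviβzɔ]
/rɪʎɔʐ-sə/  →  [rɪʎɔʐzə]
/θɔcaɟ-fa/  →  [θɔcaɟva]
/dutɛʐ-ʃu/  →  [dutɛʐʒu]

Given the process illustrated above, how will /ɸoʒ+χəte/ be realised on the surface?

The data show progressive voicing assimilation: /s/ → [z] after /β/; /s/ → [z] after /ʐ/; /f/ → [v] after /ɟ/; /ʃ/ → [ʒ] after /ʐ/. In each pair only voicing changes, matching the preceding consonant, while place and manner stay constant.
/χ/ is a voiceless uvular fricative. The preceding trigger /ʒ/ is voiced, so /χ/ must become voiced as well.
Changing only its voicing to voiced gives [ʁ] — the voiced uvular fricative.

[ɸoʒʁəte]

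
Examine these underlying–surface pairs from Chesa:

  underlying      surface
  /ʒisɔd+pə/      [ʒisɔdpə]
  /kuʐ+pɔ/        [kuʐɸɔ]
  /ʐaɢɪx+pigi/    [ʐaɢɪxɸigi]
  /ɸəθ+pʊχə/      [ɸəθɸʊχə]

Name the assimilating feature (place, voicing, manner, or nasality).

manner

Underlying /p/ is realised as [ɸ] next to /ʐ/; /ʐ/ itself does not change.
/p/ is a stop while /ʐ/ is a fricative; the output [ɸ] is a fricative, matching the trigger — so the feature that spreads is manner.
The other alternating forms pattern the same way: /p/ → [ɸ] after /x/ (stop → fricative, matching a fricative); /p/ → [ɸ] after /θ/ (stop → fricative, matching a fricative) — only manner changes, and always toward the preceding segment.
No alternation appears in [ʒisɔdpə]: there the adjacent consonants already agree in manner (/p/ and /d/ are both stops), so this form is consistent with the same rule.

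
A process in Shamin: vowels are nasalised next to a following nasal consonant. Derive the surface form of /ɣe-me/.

/e/ sits next to the nasal /m/ and is therefore nasalised to [ẽ].

[ɣẽme]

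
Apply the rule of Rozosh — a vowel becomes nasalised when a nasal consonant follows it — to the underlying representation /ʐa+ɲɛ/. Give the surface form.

[ʐãɲɛ]

/a/ sits next to the nasal /ɲ/ and is therefore nasalised to [ã].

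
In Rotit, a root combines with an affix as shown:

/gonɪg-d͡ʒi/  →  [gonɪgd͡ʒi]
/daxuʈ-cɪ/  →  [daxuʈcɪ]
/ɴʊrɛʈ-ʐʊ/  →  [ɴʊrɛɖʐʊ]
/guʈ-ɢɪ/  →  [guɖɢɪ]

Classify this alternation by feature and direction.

The segment that alternates is /ʈ/, which surfaces as [ɖ] when adjacent to /ʐ/.
/ʈ/ is voiceless while /ʐ/ is voiced; the output [ɖ] is voiced, matching the trigger — so the feature that spreads is voicing.
Place and manner are unchanged, so the assimilation is partial, not total.
The same holds elsewhere in the data: /ʈ/ → [ɖ] before /ɢ/ (voiceless → voiced, matching voiced) — only voicing changes, and always toward the following segment.
No alternation appears in [gonɪgd͡ʒi], [daxuʈcɪ]: there the adjacent consonants already agree in voicing (/g/ and /d͡ʒ/ are both voiced; /ʈ/ and /c/ are both voiceless), so these forms are consistent with the same rule.
Since the segment that changes precedes the conditioning segment, the assimilation is regressive.

regressive voicing assimilation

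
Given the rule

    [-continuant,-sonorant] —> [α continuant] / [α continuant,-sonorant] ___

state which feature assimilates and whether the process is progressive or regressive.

The shared variable α links the value of [continuant] on the target to that of the neighbouring obstruent. [continuant] distinguishes stops from fricatives — a manner-of-articulation feature — so this is manner assimilation.
The conditioning segment sits to the left of the focus bar, meaning the trigger precedes the segment that changes — progressive assimilation.

progressive manner assimilation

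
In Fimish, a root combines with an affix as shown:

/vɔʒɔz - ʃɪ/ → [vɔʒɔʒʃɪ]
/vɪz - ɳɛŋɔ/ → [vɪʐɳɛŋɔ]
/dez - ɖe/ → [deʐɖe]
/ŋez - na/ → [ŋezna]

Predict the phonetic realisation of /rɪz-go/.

The data show regressive place assimilation: /z/ → [ʒ] before /ʃ/; /z/ → [ʐ] before /ɳ/; /z/ → [ʐ] before /ɖ/. In each pair only place changes, matching the following consonant, while manner and voice stay constant.
Nothing changes in [ŋezna]: there the adjacent consonants already agree in place (/z/ and /n/ are both alveolar), so this form is consistent with the same rule.
The rule targets /z/ (voiced alveolar fricative), which sits before the trigger /g/ (velar).
Changing only its place to velar gives [ɣ] — the voiced velar fricative.

[rɪɣgo]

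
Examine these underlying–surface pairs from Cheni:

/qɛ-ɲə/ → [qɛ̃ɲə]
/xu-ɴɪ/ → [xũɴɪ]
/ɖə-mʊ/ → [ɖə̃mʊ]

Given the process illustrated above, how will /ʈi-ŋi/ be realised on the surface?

The data show regressive nasality assimilation (vowel nasalisation): /ɛ/ → [ɛ̃] before /ɲ/; /u/ → [ũ] before /ɴ/; /ə/ → [ə̃] before /m/ — a vowel is nasalised by an immediately following nasal consonant.
/i/ sits next to the nasal /ŋ/ and is therefore nasalised to [ĩ].

[ʈĩŋi]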